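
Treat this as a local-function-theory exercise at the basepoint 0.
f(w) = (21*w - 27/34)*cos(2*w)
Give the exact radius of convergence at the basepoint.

The factor cos(2*w) is entire and contributes no finite singular point.
The polynomial part has no poles.
No finite singular points: the Taylor series at 0 converges everywhere.

The radius of convergence is infinite.


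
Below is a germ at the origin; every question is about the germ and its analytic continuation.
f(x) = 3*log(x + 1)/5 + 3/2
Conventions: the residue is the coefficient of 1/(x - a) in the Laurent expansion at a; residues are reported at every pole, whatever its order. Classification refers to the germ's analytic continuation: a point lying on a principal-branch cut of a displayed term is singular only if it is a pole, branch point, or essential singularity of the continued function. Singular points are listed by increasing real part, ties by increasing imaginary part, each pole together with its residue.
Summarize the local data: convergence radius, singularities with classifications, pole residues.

Branch term (3/5)*log(1 - x/(-1)): its argument vanishes at x = -1, a logarithmic branch point, modulus 1.
The radius of convergence is the smallest modulus among the singular points: 1.

Radius of convergence at 0: 1.
At -1: a logarithmic branch point.


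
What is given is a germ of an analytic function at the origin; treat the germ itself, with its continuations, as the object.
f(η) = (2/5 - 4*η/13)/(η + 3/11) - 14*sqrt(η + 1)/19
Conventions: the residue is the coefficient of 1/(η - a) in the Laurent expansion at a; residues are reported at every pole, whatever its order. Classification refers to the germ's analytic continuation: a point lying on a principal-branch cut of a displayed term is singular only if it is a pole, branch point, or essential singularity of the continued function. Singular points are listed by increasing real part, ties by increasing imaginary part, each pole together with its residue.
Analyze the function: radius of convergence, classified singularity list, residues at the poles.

Denominator factor (η + 3/11): pole of order 1 at -3/11, modulus 3/11.
Branch term (-14/19)*sqrt(1 - η/(-1)): its argument vanishes at η = -1, a square-root branch point, modulus 1.
The radius of convergence is the smallest modulus among the singular points: 3/11.
The branch term is analytic at -3/11 and contributes nothing to the residue; only the rational part matters.
At the order-1 pole -3/11 set g(η) = (η - (-3/11))*(rational part) = 2/5 - 4*η/13.
Simple pole: residue = g(a) at a = -3/11, which is 346/715.
List the singular points by increasing real part (a conjugate pair: the negative imaginary part first).

Radius of convergence at 0: 3/11.
At -1: an algebraic (square-root) branch point.
At -3/11: a pole of order 1; residue 346/715.


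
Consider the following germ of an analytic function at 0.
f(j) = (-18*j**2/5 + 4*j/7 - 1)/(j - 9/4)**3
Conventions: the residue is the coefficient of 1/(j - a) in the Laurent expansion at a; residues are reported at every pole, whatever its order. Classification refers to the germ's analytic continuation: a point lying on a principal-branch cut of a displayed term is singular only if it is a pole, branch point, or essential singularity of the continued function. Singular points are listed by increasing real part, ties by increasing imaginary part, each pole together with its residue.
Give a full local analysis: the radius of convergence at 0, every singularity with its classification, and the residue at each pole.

Denominator factor (j - 9/4)^3: pole of order 3 at 9/4, modulus 9/4.
The radius of convergence is the smallest modulus among the singular points: 9/4.
At the order-3 pole 9/4 set g(j) = (j - (9/4))^3*f(j) = -18*j**2/5 + 4*j/7 - 1.
Order-3 pole: residue = g''(a)/2; g''(9/4) = -36/5, so the residue is -18/5.

Radius of convergence at 0: 9/4.
At 9/4: a pole of order 3; residue -18/5.


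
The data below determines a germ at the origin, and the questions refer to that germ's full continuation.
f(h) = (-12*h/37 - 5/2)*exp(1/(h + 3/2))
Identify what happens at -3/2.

The point is an essential singularity.

The exponent 1/(h - (-3/2)) has a pole at -3/2, so exp(1/(h - (-3/2))) takes every nonzero value near it: an essential singularity (not a pole of any order).


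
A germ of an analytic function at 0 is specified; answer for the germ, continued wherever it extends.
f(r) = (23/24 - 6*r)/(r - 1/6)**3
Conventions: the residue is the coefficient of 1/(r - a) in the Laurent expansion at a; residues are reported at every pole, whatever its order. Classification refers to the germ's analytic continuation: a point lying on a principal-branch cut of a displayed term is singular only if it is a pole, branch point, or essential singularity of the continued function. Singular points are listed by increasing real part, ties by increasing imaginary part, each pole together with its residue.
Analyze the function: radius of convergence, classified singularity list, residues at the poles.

Denominator factor (r - 1/6)^3: pole of order 3 at 1/6, modulus 1/6.
The radius of convergence is the smallest modulus among the singular points: 1/6.
At the order-3 pole 1/6 set g(r) = (r - (1/6))^3*f(r) = 23/24 - 6*r.
Order-3 pole: residue = g''(a)/2; g''(1/6) = 0, so the residue is 0.

Radius of convergence at 0: 1/6.
At 1/6: a pole of order 3; residue 0.


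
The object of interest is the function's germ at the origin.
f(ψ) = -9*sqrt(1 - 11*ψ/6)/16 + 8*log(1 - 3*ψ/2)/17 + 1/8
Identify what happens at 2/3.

The term (8/17)*log(1 - ψ/(2/3)) has argument 1 - 2/3/(2/3) = 0 at 2/3: a logarithmic (infinitely-sheeted) branch point; the remaining terms are analytic or single-valued there.

The point is a logarithmic branch point.


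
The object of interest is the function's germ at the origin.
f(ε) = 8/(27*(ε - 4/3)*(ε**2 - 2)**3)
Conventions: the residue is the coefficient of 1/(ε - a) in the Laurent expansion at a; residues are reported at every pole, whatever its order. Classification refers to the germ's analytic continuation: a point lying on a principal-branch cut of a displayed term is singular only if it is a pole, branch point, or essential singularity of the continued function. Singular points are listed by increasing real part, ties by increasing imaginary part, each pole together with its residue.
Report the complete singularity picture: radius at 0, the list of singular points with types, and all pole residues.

Denominator factor (ε - 4/3): pole of order 1 at 4/3, modulus 4/3.
Denominator factor (ε**2 - 2)^3: discriminant 8, real irrational roots sqrt(2) and -sqrt(2); poles of order 3, moduli sqrt(2) and sqrt(2).
The radius of convergence is the smallest modulus among the singular points: 4/3.
The factor ε**2 - 2 splits as (ε - a)(ε - a') with a = -sqrt(2), a' = sqrt(2). At the order-3 pole a set g(ε) = (ε - a)^3*f(ε) = [8/(27*(ε - 4/3))] / (ε - a')^3.
Order-3 pole: residue = g''(a)/2; g''(-sqrt(2)) = 27 - (229/12)*sqrt(2), so the residue is 27/2 - (229/24)*sqrt(2).
At the order-1 pole 4/3 set g(ε) = (ε - (4/3))*f(ε) = 8/(27*(ε**2 - 2)**3).
Simple pole: residue = g(a) at a = 4/3, which is -27.
The factor ε**2 - 2 splits as (ε - a)(ε - a') with a = sqrt(2), a' = -sqrt(2). At the order-3 pole a set g(ε) = (ε - a)^3*f(ε) = [8/(27*(ε - 4/3))] / (ε - a')^3.
Order-3 pole: residue = g''(a)/2; g''(sqrt(2)) = 27 + (229/12)*sqrt(2), so the residue is 27/2 + (229/24)*sqrt(2).
List the singular points by increasing real part (a conjugate pair: the negative imaginary part first).

Radius of convergence at 0: 4/3.
At -sqrt(2): a pole of order 3; residue 27/2 - (229/24)*sqrt(2).
At 4/3: a pole of order 1; residue -27.
At sqrt(2): a pole of order 3; residue 27/2 + (229/24)*sqrt(2).


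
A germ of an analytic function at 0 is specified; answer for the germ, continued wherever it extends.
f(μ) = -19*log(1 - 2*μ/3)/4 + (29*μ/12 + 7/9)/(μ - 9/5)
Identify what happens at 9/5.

The point is a pole of order 1.

The denominator factor μ - 9/5 vanishes at 9/5 and appears to the power 1; the numerator there equals 923/180, nonzero, and no other factor vanishes.
The branch terms are analytic at this point.
Hence a pole whose order is the multiplicity, 1.


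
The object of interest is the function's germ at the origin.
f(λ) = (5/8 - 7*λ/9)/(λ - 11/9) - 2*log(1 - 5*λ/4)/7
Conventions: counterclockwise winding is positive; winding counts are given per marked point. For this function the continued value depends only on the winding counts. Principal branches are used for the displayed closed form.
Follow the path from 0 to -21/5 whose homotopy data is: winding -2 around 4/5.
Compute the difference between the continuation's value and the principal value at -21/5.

Continued minus principal equals (8/7)*pi*i.

The rational part is single-valued and drops out of the difference; each branch term changes only by its own monodromy.
(-2/7)*log(1 - λ/(4/5)): each positive loop around 4/5 adds 2*pi*i to the log, so winding -2 contributes (-2/7)*(-2)*2*pi*i = (8/7)*pi*i.
Summing the contributions at λ = -21/5 gives (8/7)*pi*i.


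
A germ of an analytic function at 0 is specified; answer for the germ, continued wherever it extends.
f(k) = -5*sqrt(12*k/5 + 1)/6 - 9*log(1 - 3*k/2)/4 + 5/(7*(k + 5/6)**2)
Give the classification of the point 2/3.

The term (-9/4)*log(1 - k/(2/3)) has argument 1 - 2/3/(2/3) = 0 at 2/3: a logarithmic (infinitely-sheeted) branch point; the remaining terms are analytic or single-valued there.

The point is a logarithmic branch point.


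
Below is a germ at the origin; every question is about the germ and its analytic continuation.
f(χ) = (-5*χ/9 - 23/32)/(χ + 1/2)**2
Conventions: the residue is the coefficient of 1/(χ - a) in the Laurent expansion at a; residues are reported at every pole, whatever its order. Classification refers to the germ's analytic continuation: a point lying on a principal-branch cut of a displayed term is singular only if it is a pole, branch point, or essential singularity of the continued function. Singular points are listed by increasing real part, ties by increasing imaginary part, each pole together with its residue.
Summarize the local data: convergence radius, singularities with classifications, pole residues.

Radius of convergence at 0: 1/2.
At -1/2: a pole of order 2; residue -5/9.

Denominator factor (χ + 1/2)^2: pole of order 2 at -1/2, modulus 1/2.
The radius of convergence is the smallest modulus among the singular points: 1/2.
At the order-2 pole -1/2 set g(χ) = (χ - (-1/2))^2*f(χ) = -5*χ/9 - 23/32.
Order-2 pole: residue = g'(a); g'(-1/2) = -5/9, so the residue is -5/9.


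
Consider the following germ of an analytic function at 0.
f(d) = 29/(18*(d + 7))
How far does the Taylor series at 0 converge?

The radius of convergence is 7.

Denominator factor (d + 7): pole of order 1 at -7, modulus 7.
The radius of convergence is the smallest modulus among the singular points: 7.


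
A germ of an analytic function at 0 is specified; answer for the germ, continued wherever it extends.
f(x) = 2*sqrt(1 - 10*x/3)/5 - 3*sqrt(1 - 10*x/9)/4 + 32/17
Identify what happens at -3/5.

The point is a regular point.

There is no denominator, hence no pole anywhere.
Branch term sqrt(1 - x/(3/10)): argument at -3/5 is 3, nonzero, so -3/5 is not its branch point (a point on a principal cut is still regular for the continued germ).
Branch term sqrt(1 - x/(9/10)): argument at -3/5 is 5/3, nonzero, so -3/5 is not its branch point (a point on a principal cut is still regular for the continued germ).
So the germ continues analytically to -3/5.


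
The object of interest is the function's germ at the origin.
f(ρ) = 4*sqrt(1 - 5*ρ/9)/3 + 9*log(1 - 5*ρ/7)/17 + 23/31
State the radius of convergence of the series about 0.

The radius of convergence is 7/5.

Branch term (9/17)*log(1 - ρ/(7/5)): its argument vanishes at ρ = 7/5, a logarithmic branch point, modulus 7/5.
Branch term (4/3)*sqrt(1 - ρ/(9/5)): its argument vanishes at ρ = 9/5, a square-root branch point, modulus 9/5.
The radius of convergence is the smallest modulus among the singular points: 7/5.


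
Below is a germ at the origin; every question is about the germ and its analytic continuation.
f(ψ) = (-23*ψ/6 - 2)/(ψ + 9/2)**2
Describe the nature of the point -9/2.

The denominator factor ψ + 9/2 vanishes at -9/2 and appears to the power 2; the numerator there equals 61/4, nonzero, and no other factor vanishes.
Hence a pole whose order is the multiplicity, 2.

The point is a pole of order 2.


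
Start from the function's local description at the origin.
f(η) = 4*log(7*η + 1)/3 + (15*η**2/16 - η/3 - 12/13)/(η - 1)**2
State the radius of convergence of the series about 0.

Denominator factor (η - 1)^2: pole of order 2 at 1, modulus 1.
Branch term (4/3)*log(1 - η/(-1/7)): its argument vanishes at η = -1/7, a logarithmic branch point, modulus 1/7.
The radius of convergence is the smallest modulus among the singular points: 1/7.

The radius of convergence is 1/7.


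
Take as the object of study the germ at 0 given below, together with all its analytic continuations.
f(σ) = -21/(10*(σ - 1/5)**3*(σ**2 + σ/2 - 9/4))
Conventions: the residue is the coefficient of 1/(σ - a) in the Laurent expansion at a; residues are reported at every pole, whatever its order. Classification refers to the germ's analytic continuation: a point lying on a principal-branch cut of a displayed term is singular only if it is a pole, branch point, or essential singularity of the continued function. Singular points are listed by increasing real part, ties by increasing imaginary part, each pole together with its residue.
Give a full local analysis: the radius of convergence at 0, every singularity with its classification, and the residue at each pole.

Radius of convergence at 0: 1/5.
At -1/4 - (1/4)*sqrt(37): a pole of order 1; residue -3066000/9393931 + (13494600/347575447)*sqrt(37).
At 1/5: a pole of order 3; residue 6132000/9393931.
At -1/4 + (1/4)*sqrt(37): a pole of order 1; residue -3066000/9393931 - (13494600/347575447)*sqrt(37).


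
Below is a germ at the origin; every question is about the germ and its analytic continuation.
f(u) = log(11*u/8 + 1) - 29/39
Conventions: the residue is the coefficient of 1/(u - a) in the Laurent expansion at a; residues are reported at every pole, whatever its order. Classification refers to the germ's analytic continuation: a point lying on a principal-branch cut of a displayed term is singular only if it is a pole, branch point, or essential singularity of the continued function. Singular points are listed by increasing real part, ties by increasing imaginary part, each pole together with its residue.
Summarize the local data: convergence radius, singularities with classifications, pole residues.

Radius of convergence at 0: 8/11.
At -8/11: a logarithmic branch point.

Branch term (1)*log(1 - u/(-8/11)): its argument vanishes at u = -8/11, a logarithmic branch point, modulus 8/11.
The radius of convergence is the smallest modulus among the singular points: 8/11.


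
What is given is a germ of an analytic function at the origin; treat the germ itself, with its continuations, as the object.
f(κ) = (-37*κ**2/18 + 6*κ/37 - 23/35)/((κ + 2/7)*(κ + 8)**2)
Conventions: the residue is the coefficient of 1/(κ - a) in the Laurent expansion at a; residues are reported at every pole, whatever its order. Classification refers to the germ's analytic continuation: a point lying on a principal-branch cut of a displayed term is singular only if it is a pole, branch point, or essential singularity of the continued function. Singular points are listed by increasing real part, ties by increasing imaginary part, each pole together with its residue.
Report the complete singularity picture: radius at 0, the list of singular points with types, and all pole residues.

Radius of convergence at 0: 2/7.
At -8: a pole of order 2; residue -9908927/4855140.
At -2/7: a pole of order 1; residue -71083/4855140.

Denominator factor (κ + 8)^2: pole of order 2 at -8, modulus 8.
Denominator factor (κ + 2/7): pole of order 1 at -2/7, modulus 2/7.
The radius of convergence is the smallest modulus among the singular points: 2/7.
At the order-2 pole -8 set g(κ) = (κ - (-8))^2*f(κ) = (-37*κ**2/18 + 6*κ/37 - 23/35)/(κ + 2/7).
Order-2 pole: residue = g'(a); g'(-8) = -9908927/4855140, so the residue is -9908927/4855140.
At the order-1 pole -2/7 set g(κ) = (κ - (-2/7))*f(κ) = (-37*κ**2/18 + 6*κ/37 - 23/35)/(κ + 8)**2.
Simple pole: residue = g(a) at a = -2/7, which is -71083/4855140.
List the singular points by increasing real part (a conjugate pair: the negative imaginary part first).


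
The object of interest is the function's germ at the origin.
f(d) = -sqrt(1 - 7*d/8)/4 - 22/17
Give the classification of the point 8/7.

The term (-1/4)*sqrt(1 - d/(8/7)) has argument 1 - 8/7/(8/7) = 0 at 8/7: a square-root (algebraic, two-sheeted) branch point; the remaining terms are analytic or single-valued there.

The point is an algebraic (square-root) branch point.


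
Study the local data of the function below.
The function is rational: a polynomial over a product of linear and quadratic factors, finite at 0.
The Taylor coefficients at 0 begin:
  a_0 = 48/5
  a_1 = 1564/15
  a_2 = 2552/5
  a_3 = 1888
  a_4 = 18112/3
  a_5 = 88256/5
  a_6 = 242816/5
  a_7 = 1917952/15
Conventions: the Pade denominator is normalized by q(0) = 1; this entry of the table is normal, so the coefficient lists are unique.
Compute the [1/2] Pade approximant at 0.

Taylor coefficients needed (read off): a_0 = 48/5, a_1 = 1564/15, a_2 = 2552/5, a_3 = 1888.
Write the denominator as Q(γ) = 1 + q1*γ + q2*γ^2. Requiring Q*f - P = O(γ^4) with deg P <= 1 kills the coefficients of γ^2..γ^3 in Q*f:
  γ^2: a_2 + q1*a_1 + q2*a_0 = 0, i.e. 2552/5 + (1564/15)*q1 + (48/5)*q2 = 0.
  γ^3: a_3 + q1*a_2 + q2*a_1 = 0, i.e. 1888 + (2552/5)*q1 + (1564/15)*q2 = 0.
Solving this linear system: q1 = -493494/83977, q2 = 895116/83977.
The numerator is Q*f truncated at degree 1: P0 = a_0 = 48/5; P1 = a_1 + q1*a_0 = 60276892/1259655.

The Pade approximant has numerator coefficients [48/5, 60276892/1259655]; denominator coefficients [1, -493494/83977, 895116/83977].


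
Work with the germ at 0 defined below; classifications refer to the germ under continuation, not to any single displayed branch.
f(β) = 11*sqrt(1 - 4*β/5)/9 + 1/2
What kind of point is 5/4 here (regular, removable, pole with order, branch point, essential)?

The term (11/9)*sqrt(1 - β/(5/4)) has argument 1 - 5/4/(5/4) = 0 at 5/4: a square-root (algebraic, two-sheeted) branch point; the remaining terms are analytic or single-valued there.

The point is an algebraic (square-root) branch point.


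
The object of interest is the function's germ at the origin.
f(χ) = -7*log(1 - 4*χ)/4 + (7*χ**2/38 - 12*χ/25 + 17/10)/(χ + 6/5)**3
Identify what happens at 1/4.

The point is a logarithmic branch point.

The term (-7/4)*log(1 - χ/(1/4)) has argument 1 - 1/4/(1/4) = 0 at 1/4: a logarithmic (infinitely-sheeted) branch point; the remaining terms are analytic or single-valued there.


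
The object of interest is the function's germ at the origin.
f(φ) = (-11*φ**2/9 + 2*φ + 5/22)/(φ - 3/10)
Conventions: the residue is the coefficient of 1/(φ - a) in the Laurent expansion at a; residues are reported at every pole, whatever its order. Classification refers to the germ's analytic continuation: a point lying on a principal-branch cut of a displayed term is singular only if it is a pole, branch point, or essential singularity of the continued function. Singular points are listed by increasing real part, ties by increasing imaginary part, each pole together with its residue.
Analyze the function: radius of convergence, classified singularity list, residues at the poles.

Radius of convergence at 0: 3/10.
At 3/10: a pole of order 1; residue 789/1100.

Denominator factor (φ - 3/10): pole of order 1 at 3/10, modulus 3/10.
The radius of convergence is the smallest modulus among the singular points: 3/10.
At the order-1 pole 3/10 set g(φ) = (φ - (3/10))*f(φ) = -11*φ**2/9 + 2*φ + 5/22.
Simple pole: residue = g(a) at a = 3/10, which is 789/1100.


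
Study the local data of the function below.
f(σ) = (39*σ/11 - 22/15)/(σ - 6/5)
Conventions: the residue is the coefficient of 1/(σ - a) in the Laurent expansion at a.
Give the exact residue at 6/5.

The residue is 92/33.

At the order-1 pole 6/5 set g(σ) = (σ - (6/5))*f(σ) = 39*σ/11 - 22/15.
Simple pole: residue = g(a) at a = 6/5, which is 92/33.


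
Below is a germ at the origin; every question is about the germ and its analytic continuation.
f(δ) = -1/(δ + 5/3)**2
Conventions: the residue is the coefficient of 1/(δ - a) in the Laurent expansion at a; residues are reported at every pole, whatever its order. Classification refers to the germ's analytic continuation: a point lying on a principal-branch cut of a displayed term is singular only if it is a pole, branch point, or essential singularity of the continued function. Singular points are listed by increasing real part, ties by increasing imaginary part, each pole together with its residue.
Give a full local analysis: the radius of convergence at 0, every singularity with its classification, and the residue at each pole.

Radius of convergence at 0: 5/3.
At -5/3: a pole of order 2; residue 0.

Denominator factor (δ + 5/3)^2: pole of order 2 at -5/3, modulus 5/3.
The radius of convergence is the smallest modulus among the singular points: 5/3.
At the order-2 pole -5/3 set g(δ) = (δ - (-5/3))^2*f(δ) = -1.
Order-2 pole: residue = g'(a); g'(-5/3) = 0, so the residue is 0.


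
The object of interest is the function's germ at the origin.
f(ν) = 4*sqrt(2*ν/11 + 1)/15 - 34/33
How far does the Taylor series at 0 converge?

Branch term (4/15)*sqrt(1 - ν/(-11/2)): its argument vanishes at ν = -11/2, a square-root branch point, modulus 11/2.
The radius of convergence is the smallest modulus among the singular points: 11/2.

The radius of convergence is 11/2.


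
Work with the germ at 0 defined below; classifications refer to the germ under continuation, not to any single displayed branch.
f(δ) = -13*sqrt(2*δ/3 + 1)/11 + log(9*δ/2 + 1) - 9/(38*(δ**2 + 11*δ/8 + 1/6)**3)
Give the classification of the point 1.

Denominator factors: δ**2 + 11*δ/8 + 1/6 = 61/24 at δ = 1 — none vanishes.
Branch term sqrt(1 - δ/(-3/2)): argument at 1 is 5/3, nonzero, so 1 is not its branch point (a point on a principal cut is still regular for the continued germ).
Branch term log(1 - δ/(-2/9)): argument at 1 is 11/2, nonzero, so 1 is not its branch point (a point on a principal cut is still regular for the continued germ).
So the germ continues analytically to 1.

The point is a regular point.


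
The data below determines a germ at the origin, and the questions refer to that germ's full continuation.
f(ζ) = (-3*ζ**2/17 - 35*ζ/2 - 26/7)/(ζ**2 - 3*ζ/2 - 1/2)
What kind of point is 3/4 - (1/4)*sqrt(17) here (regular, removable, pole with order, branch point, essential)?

The denominator factor ζ**2 - 3*ζ/2 - 1/2 vanishes at 3/4 - (1/4)*sqrt(17) and appears to the power 1; the numerator there equals -2038/119 + (151/34)*sqrt(17), nonzero, and no other factor vanishes.
Hence a pole whose order is the multiplicity, 1.

The point is a pole of order 1.


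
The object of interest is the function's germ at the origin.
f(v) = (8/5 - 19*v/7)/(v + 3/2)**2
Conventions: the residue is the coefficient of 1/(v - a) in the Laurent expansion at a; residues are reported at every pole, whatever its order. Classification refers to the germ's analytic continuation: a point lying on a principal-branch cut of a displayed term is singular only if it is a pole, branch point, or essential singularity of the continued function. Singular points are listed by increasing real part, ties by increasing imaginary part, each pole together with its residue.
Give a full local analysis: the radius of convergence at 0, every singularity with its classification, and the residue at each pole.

Radius of convergence at 0: 3/2.
At -3/2: a pole of order 2; residue -19/7.

Denominator factor (v + 3/2)^2: pole of order 2 at -3/2, modulus 3/2.
The radius of convergence is the smallest modulus among the singular points: 3/2.
At the order-2 pole -3/2 set g(v) = (v - (-3/2))^2*f(v) = 8/5 - 19*v/7.
Order-2 pole: residue = g'(a); g'(-3/2) = -19/7, so the residue is -19/7.


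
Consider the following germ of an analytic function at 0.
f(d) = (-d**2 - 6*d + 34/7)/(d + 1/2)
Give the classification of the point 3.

The point is a regular point.

Denominator factors: d + 1/2 = 7/2 at d = 3 — none vanishes.
So the germ continues analytically to 3.


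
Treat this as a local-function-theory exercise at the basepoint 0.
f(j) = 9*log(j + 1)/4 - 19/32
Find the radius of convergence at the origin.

Branch term (9/4)*log(1 - j/(-1)): its argument vanishes at j = -1, a logarithmic branch point, modulus 1.
The radius of convergence is the smallest modulus among the singular points: 1.

The radius of convergence is 1.


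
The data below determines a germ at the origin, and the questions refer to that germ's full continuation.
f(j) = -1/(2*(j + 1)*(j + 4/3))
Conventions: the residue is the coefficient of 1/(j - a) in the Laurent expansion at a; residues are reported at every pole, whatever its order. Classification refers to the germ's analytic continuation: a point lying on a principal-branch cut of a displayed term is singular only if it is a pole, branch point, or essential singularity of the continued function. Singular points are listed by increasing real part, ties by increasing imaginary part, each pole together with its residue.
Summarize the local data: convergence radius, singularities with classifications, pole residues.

Denominator factor (j + 4/3): pole of order 1 at -4/3, modulus 4/3.
Denominator factor (j + 1): pole of order 1 at -1, modulus 1.
The radius of convergence is the smallest modulus among the singular points: 1.
At the order-1 pole -4/3 set g(j) = (j - (-4/3))*f(j) = -1/(2*(j + 1)).
Simple pole: residue = g(a) at a = -4/3, which is 3/2.
At the order-1 pole -1 set g(j) = (j - (-1))*f(j) = -1/(2*(j + 4/3)).
Simple pole: residue = g(a) at a = -1, which is -3/2.
List the singular points by increasing real part (a conjugate pair: the negative imaginary part first).

Radius of convergence at 0: 1.
At -4/3: a pole of order 1; residue 3/2.
At -1: a pole of order 1; residue -3/2.


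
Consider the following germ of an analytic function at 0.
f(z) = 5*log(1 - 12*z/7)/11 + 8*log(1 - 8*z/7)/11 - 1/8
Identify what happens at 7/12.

The term (5/11)*log(1 - z/(7/12)) has argument 1 - 7/12/(7/12) = 0 at 7/12: a logarithmic (infinitely-sheeted) branch point; the remaining terms are analytic or single-valued there.

The point is a logarithmic branch point.


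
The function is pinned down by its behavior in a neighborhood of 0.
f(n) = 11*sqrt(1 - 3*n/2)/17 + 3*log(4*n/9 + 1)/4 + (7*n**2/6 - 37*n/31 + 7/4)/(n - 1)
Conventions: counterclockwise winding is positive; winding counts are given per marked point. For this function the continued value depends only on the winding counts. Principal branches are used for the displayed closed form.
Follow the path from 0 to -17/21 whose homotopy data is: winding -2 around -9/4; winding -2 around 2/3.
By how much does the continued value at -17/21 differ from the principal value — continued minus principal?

The rational part is single-valued and drops out of the difference; each branch term changes only by its own monodromy.
(11/17)*sqrt(1 - n/(2/3)): winding -2 is even, the square root returns to the same sheet, contribution 0.
(3/4)*log(1 - n/(-9/4)): each positive loop around -9/4 adds 2*pi*i to the log, so winding -2 contributes (3/4)*(-2)*2*pi*i = -(3)*pi*i.
Summing the contributions at n = -17/21 gives -(3)*pi*i.

Continued minus principal equals -(3)*pi*i.


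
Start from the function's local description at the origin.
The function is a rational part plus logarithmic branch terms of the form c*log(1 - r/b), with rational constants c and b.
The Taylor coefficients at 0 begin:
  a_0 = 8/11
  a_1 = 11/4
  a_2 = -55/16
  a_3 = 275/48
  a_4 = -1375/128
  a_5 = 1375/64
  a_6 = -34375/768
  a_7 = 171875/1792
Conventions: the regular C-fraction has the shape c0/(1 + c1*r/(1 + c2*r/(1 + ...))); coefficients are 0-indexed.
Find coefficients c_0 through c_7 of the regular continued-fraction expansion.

Taylor coefficients (read off): a_0 = 8/11, a_1 = 11/4, a_2 = -55/16, a_3 = 275/48, a_4 = -1375/128, a_5 = 1375/64, a_6 = -34375/768, a_7 = 171875/1792.
c0 = a_0 = 8/11. Peel one level at a time: if S = 1 + c*r/S' with S'(0) = 1, then c is the r-coefficient of S and S' = c*r/(S - 1).
S_1 = c0/f = 1 + (-121/32)*r + (19481/1024)*r^2 + ...; c1 = -121/32.
S_2 = c1*r/(S_1 - 1) = 1 + (161/32)*r + (-25/48)*r^2 + ...; c2 = 161/32.
S_3 = c2*r/(S_2 - 1) = 1 + (50/483)*r + (-55375/466578)*r^2 + ...; c3 = 50/483.
S_4 = c3*r/(S_3 - 1) = 1 + (2215/1932)*r + (-5/12)*r^2 + ...; c4 = 2215/1932.
S_5 = c4*r/(S_4 - 1) = 1 + (161/443)*r + (-252931/784996)*r^2 + ...; c5 = 161/443.
S_6 = c5*r/(S_5 - 1) = 1 + (1571/1772)*r + (-45/112)*r^2 + ...; c6 = 1571/1772.
S_7 = c6*r/(S_6 - 1) = 1 + (19935/43988)*r + ...; c7 = 19935/43988.

The regular C-fraction coefficients are [8/11, -121/32, 161/32, 50/483, 2215/1932, 161/443, 1571/1772, 19935/43988].


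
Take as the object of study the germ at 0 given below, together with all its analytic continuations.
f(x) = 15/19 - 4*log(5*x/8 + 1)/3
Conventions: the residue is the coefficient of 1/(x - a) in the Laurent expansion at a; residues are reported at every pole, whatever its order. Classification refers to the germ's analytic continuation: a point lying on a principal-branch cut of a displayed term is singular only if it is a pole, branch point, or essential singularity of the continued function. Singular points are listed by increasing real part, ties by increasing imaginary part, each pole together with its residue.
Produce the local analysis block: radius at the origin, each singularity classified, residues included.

Radius of convergence at 0: 8/5.
At -8/5: a logarithmic branch point.

Branch term (-4/3)*log(1 - x/(-8/5)): its argument vanishes at x = -8/5, a logarithmic branch point, modulus 8/5.
The radius of convergence is the smallest modulus among the singular points: 8/5.


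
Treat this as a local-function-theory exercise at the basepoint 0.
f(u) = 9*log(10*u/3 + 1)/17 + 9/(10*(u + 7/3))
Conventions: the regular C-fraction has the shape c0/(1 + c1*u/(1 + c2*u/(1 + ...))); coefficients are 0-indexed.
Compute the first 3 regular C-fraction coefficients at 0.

The regular C-fraction coefficients are [27/70, -4441/1071, 4036900/679473].

Taylor coefficients (expand at 0): a_0 = 27/70, a_1 = 13323/8330, a_2 = -167369/58310.
c0 = a_0 = 27/70. Peel one level at a time: if S = 1 + c*u/S' with S'(0) = 1, then c is the u-coefficient of S and S' = c*u/(S - 1).
S_1 = c0/f = 1 + (-4441/1071)*u + (576700/23409)*u^2 + ...; c1 = -4441/1071.
S_2 = c1*u/(S_1 - 1) = 1 + (4036900/679473)*u + ...; c2 = 4036900/679473.


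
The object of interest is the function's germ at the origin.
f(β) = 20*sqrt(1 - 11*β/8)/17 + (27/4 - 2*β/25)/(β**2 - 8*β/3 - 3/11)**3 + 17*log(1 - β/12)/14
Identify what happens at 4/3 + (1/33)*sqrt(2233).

The denominator factor β**2 - 8*β/3 - 3/11 vanishes at 4/3 + (1/33)*sqrt(2233) and appears to the power 3; the numerator there equals 1993/300 - (2/825)*sqrt(2233), nonzero, and no other factor vanishes.
The branch terms are analytic at this point.
Hence a pole whose order is the multiplicity, 3.

The point is a pole of order 3.


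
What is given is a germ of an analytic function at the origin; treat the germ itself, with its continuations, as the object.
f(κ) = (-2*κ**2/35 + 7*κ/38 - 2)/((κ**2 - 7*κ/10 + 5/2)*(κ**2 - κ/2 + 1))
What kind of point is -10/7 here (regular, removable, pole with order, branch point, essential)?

Denominator factors: κ**2 - 7*κ/10 + 5/2 = 543/98 at κ = -10/7; κ**2 - κ/2 + 1 = 184/49 at κ = -10/7 — none vanishes.
So the germ continues analytically to -10/7.

The point is a regular point.


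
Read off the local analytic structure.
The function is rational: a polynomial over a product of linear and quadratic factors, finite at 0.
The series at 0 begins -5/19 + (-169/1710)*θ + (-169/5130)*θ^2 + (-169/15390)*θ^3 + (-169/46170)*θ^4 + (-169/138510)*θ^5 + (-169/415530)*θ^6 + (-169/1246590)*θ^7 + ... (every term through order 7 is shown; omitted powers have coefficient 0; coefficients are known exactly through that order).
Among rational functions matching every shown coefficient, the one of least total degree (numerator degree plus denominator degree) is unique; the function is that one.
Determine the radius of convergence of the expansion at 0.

The radius of convergence is 3.

No rational of total degree below 2 reproduces all 8 coefficients; solving the [1/1] Pade equations on them gives f(θ) = (θ/30 + 15/19)/(θ - 3), whose expansion matches every shown term.
Denominator factor (θ - 3): pole of order 1 at 3, modulus 3.
The radius of convergence is the smallest modulus among the singular points: 3.


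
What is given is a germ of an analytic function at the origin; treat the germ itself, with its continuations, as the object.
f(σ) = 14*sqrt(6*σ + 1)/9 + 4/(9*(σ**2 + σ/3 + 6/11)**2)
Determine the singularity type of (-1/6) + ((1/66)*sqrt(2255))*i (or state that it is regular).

The denominator factor σ**2 + σ/3 + 6/11 vanishes at (-1/6) + ((1/66)*sqrt(2255))*i and appears to the power 2; the numerator there equals 4/9, nonzero, and no other factor vanishes.
The branch terms are analytic at this point.
Hence a pole whose order is the multiplicity, 2.

The point is a pole of order 2.


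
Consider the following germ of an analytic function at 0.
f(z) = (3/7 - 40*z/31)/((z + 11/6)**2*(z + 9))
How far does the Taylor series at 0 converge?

Denominator factor (z + 11/6)^2: pole of order 2 at -11/6, modulus 11/6.
Denominator factor (z + 9): pole of order 1 at -9, modulus 9.
The radius of convergence is the smallest modulus among the singular points: 11/6.

The radius of convergence is 11/6.


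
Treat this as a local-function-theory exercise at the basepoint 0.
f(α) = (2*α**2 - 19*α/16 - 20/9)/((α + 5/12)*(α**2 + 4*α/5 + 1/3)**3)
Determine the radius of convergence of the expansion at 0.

Denominator factor (α**2 + 4*α/5 + 1/3)^3: discriminant -52/75, complex-conjugate roots (-2/5) + ((1/15)*sqrt(39))*i and (-2/5) - ((1/15)*sqrt(39))*i; poles of order 3, moduli (1/3)*sqrt(3) and (1/3)*sqrt(3).
Denominator factor (α + 5/12): pole of order 1 at -5/12, modulus 5/12.
The radius of convergence is the smallest modulus among the singular points: 5/12.

The radius of convergence is 5/12.


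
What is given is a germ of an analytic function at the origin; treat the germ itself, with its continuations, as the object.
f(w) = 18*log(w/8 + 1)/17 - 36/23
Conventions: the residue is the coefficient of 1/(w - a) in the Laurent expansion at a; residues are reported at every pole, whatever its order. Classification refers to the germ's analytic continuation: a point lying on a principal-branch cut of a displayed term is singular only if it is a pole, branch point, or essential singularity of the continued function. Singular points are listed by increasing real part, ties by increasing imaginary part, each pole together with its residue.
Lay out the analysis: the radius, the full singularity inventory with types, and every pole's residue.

Branch term (18/17)*log(1 - w/(-8)): its argument vanishes at w = -8, a logarithmic branch point, modulus 8.
The radius of convergence is the smallest modulus among the singular points: 8.

Radius of convergence at 0: 8.
At -8: a logarithmic branch point.


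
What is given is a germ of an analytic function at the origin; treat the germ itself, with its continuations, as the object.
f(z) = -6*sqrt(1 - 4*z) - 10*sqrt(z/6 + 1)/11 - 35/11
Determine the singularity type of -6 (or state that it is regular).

The point is an algebraic (square-root) branch point.

The term (-10/11)*sqrt(1 - z/(-6)) has argument 1 - -6/(-6) = 0 at -6: a square-root (algebraic, two-sheeted) branch point; the remaining terms are analytic or single-valued there.


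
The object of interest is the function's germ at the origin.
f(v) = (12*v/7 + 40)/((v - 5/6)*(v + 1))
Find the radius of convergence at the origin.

Denominator factor (v + 1): pole of order 1 at -1, modulus 1.
Denominator factor (v - 5/6): pole of order 1 at 5/6, modulus 5/6.
The radius of convergence is the smallest modulus among the singular points: 5/6.

The radius of convergence is 5/6.


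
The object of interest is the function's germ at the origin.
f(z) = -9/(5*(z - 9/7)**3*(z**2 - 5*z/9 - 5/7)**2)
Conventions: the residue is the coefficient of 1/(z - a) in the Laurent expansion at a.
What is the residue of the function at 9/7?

At the order-3 pole 9/7 set g(z) = (z - (9/7))^3*f(z) = -9/(5*(z**2 - 5*z/9 - 5/7)**2).
Order-3 pole: residue = g''(a)/2; g''(9/7) = -731070886/43923, so the residue is -365535443/43923.

The residue is -365535443/43923.


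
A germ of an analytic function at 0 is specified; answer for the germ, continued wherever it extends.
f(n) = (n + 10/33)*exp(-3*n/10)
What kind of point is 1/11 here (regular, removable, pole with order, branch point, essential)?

The point is a regular point.

There is no denominator, hence no pole anywhere.
The factor exp(-3*n/10) is entire.
So the germ continues analytically to 1/11.


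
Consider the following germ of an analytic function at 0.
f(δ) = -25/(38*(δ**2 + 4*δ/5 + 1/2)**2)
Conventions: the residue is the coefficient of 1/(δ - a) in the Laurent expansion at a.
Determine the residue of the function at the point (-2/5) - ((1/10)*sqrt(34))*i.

The residue is -((3125/21964)*sqrt(34))*i.

The factor δ**2 + 4*δ/5 + 1/2 splits as (δ - a)(δ - a') with a = (-2/5) - ((1/10)*sqrt(34))*i, a' = (-2/5) + ((1/10)*sqrt(34))*i. At the order-2 pole a set g(δ) = (δ - a)^2*f(δ) = [-25/38] / (δ - a')^2.
Order-2 pole: residue = g'(a); g'((-2/5) - ((1/10)*sqrt(34))*i) = -((3125/21964)*sqrt(34))*i, so the residue is -((3125/21964)*sqrt(34))*i.


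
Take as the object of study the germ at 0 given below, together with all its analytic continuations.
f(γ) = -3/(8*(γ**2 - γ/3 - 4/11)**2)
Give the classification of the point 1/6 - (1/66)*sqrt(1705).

The denominator factor γ**2 - γ/3 - 4/11 vanishes at 1/6 - (1/66)*sqrt(1705) and appears to the power 2; the numerator there equals -3/8, nonzero, and no other factor vanishes.
Hence a pole whose order is the multiplicity, 2.

The point is a pole of order 2.


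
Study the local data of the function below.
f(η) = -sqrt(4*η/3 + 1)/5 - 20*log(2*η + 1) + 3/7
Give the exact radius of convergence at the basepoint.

Branch term (-20)*log(1 - η/(-1/2)): its argument vanishes at η = -1/2, a logarithmic branch point, modulus 1/2.
Branch term (-1/5)*sqrt(1 - η/(-3/4)): its argument vanishes at η = -3/4, a square-root branch point, modulus 3/4.
The radius of convergence is the smallest modulus among the singular points: 1/2.

The radius of convergence is 1/2.


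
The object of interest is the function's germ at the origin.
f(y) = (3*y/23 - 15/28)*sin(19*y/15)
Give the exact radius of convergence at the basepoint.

The radius of convergence is infinite.

The factor sin(19*y/15) is entire and contributes no finite singular point.
The polynomial part has no poles.
No finite singular points: the Taylor series at 0 converges everywhere.


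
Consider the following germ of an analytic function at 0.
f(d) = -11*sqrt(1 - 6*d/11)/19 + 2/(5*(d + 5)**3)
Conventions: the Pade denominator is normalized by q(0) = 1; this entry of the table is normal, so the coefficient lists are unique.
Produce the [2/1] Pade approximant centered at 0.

Taylor coefficients needed (expand at 0): a_0 = -6837/11875, a_1 = 9261/59375, a_2 = 145641/6531250, a_3 = 403483/71843750.
Write the denominator as Q(d) = 1 + q1*d. Requiring Q*f - P = O(d^4) with deg P <= 2 kills the coefficients of d^3..d^3 in Q*f:
  d^3: a_3 + q1*a_2 = 0, i.e. 403483/71843750 + (145641/6531250)*q1 = 0.
Solving this linear system: q1 = -403483/1602051.
The numerator is Q*f truncated at degree 2: P0 = a_0 = -6837/11875; P1 = a_1 + q1*a_0 = 221935354/737378125; P2 = a_2 + q1*a_1 = -5385086583/317072593750.

The Pade approximant has numerator coefficients [-6837/11875, 221935354/737378125, -5385086583/317072593750]; denominator coefficients [1, -403483/1602051].
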